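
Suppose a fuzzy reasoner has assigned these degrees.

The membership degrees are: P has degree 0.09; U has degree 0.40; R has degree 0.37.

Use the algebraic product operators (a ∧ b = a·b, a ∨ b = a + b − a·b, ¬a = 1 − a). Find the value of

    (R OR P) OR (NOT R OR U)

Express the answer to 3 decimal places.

R OR P = a + b − a·b on (0.3700, 0.0900) = 0.4267
NOT R = 1 − 0.3700 = 0.6300
NOT R OR U = a + b − a·b on (0.6300, 0.4000) = 0.7780
(R OR P) OR (NOT R OR U) = a + b − a·b on (0.4267, 0.7780) = 0.8727

0.873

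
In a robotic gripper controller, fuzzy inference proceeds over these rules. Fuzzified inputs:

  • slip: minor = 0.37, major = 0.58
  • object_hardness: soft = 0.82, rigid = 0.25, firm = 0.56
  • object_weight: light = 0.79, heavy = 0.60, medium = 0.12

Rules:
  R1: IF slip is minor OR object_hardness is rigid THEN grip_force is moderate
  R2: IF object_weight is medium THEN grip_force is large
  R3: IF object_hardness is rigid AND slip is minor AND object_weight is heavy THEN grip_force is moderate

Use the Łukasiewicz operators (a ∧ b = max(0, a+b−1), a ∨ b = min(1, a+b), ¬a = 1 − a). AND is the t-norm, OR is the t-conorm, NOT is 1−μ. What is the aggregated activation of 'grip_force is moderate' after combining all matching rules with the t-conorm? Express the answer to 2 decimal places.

R1: minor=0.37, rigid=0.25; OR[min(1, a+b)] → w = 0.62
R2: medium=0.12 → w = 0.12
R3: rigid=0.25, minor=0.37, heavy=0.60; AND[max(0, a+b−1)] → w = 0.00
Rules with consequent 'moderate': {R1, R3} → strengths 0.62, 0.00
Aggregate via t-conorm [min(1, a+b)]: 0.62

0.62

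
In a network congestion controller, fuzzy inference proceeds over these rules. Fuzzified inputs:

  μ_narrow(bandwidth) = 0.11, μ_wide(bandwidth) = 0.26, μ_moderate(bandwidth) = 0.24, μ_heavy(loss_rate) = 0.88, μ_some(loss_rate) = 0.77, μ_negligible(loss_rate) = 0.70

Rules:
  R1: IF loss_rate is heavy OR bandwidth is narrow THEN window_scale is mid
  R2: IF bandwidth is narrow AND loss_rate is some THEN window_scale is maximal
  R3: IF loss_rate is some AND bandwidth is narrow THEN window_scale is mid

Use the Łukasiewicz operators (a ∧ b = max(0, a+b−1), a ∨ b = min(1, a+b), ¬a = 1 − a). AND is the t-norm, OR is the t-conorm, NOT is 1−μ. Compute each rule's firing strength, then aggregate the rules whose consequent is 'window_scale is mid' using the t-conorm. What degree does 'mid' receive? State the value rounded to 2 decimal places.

R1: heavy=0.88, narrow=0.11; OR[min(1, a+b)] → w = 0.99
R2: narrow=0.11, some=0.77; AND[max(0, a+b−1)] → w = 0.00
R3: some=0.77, narrow=0.11; AND[max(0, a+b−1)] → w = 0.00
Rules with consequent 'mid': {R1, R3} → strengths 0.99, 0.00
Aggregate via t-conorm [min(1, a+b)]: 0.99

0.99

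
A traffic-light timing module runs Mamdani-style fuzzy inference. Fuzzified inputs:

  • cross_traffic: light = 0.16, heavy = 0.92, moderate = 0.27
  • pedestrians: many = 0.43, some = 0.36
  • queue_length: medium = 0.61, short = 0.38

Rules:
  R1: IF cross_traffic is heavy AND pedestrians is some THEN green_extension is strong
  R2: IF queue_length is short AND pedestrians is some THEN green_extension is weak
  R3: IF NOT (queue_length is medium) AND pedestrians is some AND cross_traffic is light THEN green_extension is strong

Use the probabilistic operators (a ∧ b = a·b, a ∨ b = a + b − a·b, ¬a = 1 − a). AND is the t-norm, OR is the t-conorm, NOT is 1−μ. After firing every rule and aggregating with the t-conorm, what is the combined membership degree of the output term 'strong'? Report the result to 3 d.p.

0.346

R1: heavy=0.92, some=0.36; AND[a·b] → w = 0.3312
R2: short=0.38, some=0.36; AND[a·b] → w = 0.1368
R3: ¬medium=1−0.61=0.39, some=0.36, light=0.16; AND[a·b] → w = 0.0225
Rules with consequent 'strong': {R1, R3} → strengths 0.3312, 0.0225
Aggregate via t-conorm [a + b − a·b]: 0.3462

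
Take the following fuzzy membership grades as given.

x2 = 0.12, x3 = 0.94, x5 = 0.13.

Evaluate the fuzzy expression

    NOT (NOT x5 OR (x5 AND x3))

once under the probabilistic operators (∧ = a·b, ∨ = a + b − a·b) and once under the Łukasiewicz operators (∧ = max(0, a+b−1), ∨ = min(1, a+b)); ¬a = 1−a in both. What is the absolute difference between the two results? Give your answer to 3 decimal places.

Under probabilistic:
  NOT x5 = 1 − 0.1300 = 0.8700
  x5 AND x3 = a·b on (0.1300, 0.9400) = 0.1222
  NOT x5 OR (x5 AND x3) = a + b − a·b on (0.8700, 0.1222) = 0.8859
  NOT (NOT x5 OR (x5 AND x3)) = 1 − 0.8859 = 0.1141
  → value = 0.1141
Under Łukasiewicz:
  NOT x5 = 1 − 0.13 = 0.87
  x5 AND x3 = max(0, a+b−1) on (0.13, 0.94) = 0.07
  NOT x5 OR (x5 AND x3) = min(1, a+b) on (0.87, 0.07) = 0.94
  NOT (NOT x5 OR (x5 AND x3)) = 1 − 0.94 = 0.06
  → value = 0.0600
|0.1141 − 0.0600| = 0.054

0.054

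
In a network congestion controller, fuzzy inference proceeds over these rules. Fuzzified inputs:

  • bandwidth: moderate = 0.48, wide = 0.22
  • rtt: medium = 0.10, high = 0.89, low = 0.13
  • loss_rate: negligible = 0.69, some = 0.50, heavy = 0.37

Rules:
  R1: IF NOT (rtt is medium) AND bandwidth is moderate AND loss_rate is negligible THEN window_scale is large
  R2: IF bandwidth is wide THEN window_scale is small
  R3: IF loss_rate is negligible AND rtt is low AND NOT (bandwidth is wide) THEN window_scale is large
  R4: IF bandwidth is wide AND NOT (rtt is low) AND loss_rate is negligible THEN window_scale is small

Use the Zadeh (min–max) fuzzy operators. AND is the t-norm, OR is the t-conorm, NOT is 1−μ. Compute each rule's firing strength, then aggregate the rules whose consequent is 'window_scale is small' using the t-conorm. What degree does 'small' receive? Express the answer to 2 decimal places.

0.22

R1: ¬medium=1−0.10=0.90, moderate=0.48, negligible=0.69; AND[min(a, b)] → w = 0.48
R2: wide=0.22 → w = 0.22
R3: negligible=0.69, low=0.13, ¬wide=1−0.22=0.78; AND[min(a, b)] → w = 0.13
R4: wide=0.22, ¬low=1−0.13=0.87, negligible=0.69; AND[min(a, b)] → w = 0.22
Rules with consequent 'small': {R2, R4} → strengths 0.22, 0.22
Aggregate via t-conorm [max(a, b)]: 0.22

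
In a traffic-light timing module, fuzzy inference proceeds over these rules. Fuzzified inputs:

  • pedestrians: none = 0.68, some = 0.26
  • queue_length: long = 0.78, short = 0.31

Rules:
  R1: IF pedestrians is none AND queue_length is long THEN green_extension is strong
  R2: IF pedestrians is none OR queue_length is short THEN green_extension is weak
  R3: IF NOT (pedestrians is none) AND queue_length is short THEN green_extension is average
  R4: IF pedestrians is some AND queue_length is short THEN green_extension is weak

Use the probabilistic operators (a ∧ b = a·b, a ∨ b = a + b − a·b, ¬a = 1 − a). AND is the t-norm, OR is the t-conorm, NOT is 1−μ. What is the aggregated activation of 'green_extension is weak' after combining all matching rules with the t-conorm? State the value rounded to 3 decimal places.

R1: none=0.68, long=0.78; AND[a·b] → w = 0.5304
R2: none=0.68, short=0.31; OR[a + b − a·b] → w = 0.7792
R3: ¬none=1−0.68=0.32, short=0.31; AND[a·b] → w = 0.0992
R4: some=0.26, short=0.31; AND[a·b] → w = 0.0806
Rules with consequent 'weak': {R2, R4} → strengths 0.7792, 0.0806
Aggregate via t-conorm [a + b − a·b]: 0.7970

0.797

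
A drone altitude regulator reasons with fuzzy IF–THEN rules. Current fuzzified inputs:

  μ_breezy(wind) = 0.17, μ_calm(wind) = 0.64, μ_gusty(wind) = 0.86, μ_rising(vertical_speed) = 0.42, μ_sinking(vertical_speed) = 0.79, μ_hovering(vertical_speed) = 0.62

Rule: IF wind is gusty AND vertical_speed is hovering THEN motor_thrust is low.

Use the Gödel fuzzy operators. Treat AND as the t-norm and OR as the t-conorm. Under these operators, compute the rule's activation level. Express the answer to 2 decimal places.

firing strength: gusty=0.86, hovering=0.62; AND[min(a, b)] → w = 0.62

0.62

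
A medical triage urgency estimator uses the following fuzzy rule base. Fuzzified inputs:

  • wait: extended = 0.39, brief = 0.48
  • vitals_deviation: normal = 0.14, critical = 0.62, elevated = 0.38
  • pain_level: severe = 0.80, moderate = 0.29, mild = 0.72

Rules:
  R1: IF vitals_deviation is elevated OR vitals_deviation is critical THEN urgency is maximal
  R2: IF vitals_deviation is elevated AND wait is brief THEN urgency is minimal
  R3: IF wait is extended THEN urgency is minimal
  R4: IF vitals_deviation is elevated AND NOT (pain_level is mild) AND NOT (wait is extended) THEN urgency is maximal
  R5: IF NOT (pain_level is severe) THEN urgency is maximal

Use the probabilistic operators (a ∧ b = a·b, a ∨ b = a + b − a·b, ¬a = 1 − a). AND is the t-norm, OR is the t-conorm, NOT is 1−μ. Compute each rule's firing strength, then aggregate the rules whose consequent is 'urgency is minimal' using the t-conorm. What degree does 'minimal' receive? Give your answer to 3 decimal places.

0.501

R1: elevated=0.38, critical=0.62; OR[a + b − a·b] → w = 0.7644
R2: elevated=0.38, brief=0.48; AND[a·b] → w = 0.1824
R3: extended=0.39 → w = 0.3900
R4: elevated=0.38, ¬mild=1−0.72=0.28, ¬extended=1−0.39=0.61; AND[a·b] → w = 0.0649
R5: ¬severe=1−0.80=0.20 → w = 0.2000
Rules with consequent 'minimal': {R2, R3} → strengths 0.1824, 0.3900
Aggregate via t-conorm [a + b − a·b]: 0.5013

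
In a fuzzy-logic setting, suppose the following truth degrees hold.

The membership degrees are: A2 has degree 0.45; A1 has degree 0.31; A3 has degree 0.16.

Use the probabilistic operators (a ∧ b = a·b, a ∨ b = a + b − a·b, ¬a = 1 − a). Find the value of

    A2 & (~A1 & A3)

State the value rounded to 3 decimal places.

~A1 = 1 − 0.3100 = 0.6900
~A1 & A3 = a·b on (0.6900, 0.1600) = 0.1104
A2 & (~A1 & A3) = a·b on (0.4500, 0.1104) = 0.0497

0.050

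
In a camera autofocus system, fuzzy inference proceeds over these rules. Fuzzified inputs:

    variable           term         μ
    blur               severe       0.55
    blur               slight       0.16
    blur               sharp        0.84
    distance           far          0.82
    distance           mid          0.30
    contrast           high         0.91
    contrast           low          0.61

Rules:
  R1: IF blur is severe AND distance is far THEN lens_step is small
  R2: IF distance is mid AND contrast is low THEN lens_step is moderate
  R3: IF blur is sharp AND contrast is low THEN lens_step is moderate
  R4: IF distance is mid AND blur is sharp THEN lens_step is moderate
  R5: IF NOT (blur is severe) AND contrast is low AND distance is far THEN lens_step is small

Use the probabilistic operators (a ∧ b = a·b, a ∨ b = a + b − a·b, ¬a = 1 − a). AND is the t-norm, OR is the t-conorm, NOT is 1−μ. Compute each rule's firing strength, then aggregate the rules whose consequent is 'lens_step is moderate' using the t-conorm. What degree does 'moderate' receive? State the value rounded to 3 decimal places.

R1: severe=0.55, far=0.82; AND[a·b] → w = 0.4510
R2: mid=0.30, low=0.61; AND[a·b] → w = 0.1830
R3: sharp=0.84, low=0.61; AND[a·b] → w = 0.5124
R4: mid=0.30, sharp=0.84; AND[a·b] → w = 0.2520
R5: ¬severe=1−0.55=0.45, low=0.61, far=0.82; AND[a·b] → w = 0.2251
Rules with consequent 'moderate': {R2, R3, R4} → strengths 0.1830, 0.5124, 0.2520
Aggregate via t-conorm [a + b − a·b]: 0.7020

0.702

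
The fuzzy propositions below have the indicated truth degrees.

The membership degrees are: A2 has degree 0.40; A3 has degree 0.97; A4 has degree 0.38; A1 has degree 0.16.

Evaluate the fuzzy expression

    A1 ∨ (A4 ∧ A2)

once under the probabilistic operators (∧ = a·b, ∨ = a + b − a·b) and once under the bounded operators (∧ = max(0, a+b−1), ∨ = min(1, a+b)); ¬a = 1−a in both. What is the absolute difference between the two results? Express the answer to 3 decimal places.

Under probabilistic:
  A4 ∧ A2 = a·b on (0.3800, 0.4000) = 0.1520
  A1 ∨ (A4 ∧ A2) = a + b − a·b on (0.1600, 0.1520) = 0.2877
  → value = 0.2877
Under bounded:
  A4 ∧ A2 = max(0, a+b−1) on (0.38, 0.40) = 0.00
  A1 ∨ (A4 ∧ A2) = min(1, a+b) on (0.16, 0.00) = 0.16
  → value = 0.1600
|0.2877 − 0.1600| = 0.128

0.128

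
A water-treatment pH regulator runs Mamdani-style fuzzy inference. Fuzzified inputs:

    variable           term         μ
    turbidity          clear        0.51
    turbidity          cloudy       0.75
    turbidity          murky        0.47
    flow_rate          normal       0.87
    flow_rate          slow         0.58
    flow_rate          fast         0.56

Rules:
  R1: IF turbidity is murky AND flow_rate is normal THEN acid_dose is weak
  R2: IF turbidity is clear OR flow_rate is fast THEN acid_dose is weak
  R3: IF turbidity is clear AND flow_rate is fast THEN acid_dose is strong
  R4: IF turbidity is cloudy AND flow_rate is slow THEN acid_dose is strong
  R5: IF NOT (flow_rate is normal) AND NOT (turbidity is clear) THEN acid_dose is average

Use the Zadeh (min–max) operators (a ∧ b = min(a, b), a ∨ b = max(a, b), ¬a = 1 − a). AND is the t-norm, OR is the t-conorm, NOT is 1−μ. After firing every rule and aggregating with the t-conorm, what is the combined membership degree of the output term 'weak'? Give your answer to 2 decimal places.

R1: murky=0.47, normal=0.87; AND[min(a, b)] → w = 0.47
R2: clear=0.51, fast=0.56; OR[max(a, b)] → w = 0.56
R3: clear=0.51, fast=0.56; AND[min(a, b)] → w = 0.51
R4: cloudy=0.75, slow=0.58; AND[min(a, b)] → w = 0.58
R5: ¬normal=1−0.87=0.13, ¬clear=1−0.51=0.49; AND[min(a, b)] → w = 0.13
Rules with consequent 'weak': {R1, R2} → strengths 0.47, 0.56
Aggregate via t-conorm [max(a, b)]: 0.56

0.56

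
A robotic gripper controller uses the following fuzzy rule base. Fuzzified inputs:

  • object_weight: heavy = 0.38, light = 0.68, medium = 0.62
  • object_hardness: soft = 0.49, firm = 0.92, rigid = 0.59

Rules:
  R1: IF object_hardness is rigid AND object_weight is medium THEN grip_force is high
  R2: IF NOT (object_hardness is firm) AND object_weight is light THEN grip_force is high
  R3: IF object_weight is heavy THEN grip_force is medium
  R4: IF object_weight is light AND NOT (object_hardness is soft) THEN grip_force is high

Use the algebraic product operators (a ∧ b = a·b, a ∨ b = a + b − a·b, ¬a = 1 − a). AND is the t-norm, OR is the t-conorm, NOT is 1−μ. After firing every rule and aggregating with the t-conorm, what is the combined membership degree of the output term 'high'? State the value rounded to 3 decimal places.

R1: rigid=0.59, medium=0.62; AND[a·b] → w = 0.3658
R2: ¬firm=1−0.92=0.08, light=0.68; AND[a·b] → w = 0.0544
R3: heavy=0.38 → w = 0.3800
R4: light=0.68, ¬soft=1−0.49=0.51; AND[a·b] → w = 0.3468
Rules with consequent 'high': {R1, R2, R4} → strengths 0.3658, 0.0544, 0.3468
Aggregate via t-conorm [a + b − a·b]: 0.6083

0.608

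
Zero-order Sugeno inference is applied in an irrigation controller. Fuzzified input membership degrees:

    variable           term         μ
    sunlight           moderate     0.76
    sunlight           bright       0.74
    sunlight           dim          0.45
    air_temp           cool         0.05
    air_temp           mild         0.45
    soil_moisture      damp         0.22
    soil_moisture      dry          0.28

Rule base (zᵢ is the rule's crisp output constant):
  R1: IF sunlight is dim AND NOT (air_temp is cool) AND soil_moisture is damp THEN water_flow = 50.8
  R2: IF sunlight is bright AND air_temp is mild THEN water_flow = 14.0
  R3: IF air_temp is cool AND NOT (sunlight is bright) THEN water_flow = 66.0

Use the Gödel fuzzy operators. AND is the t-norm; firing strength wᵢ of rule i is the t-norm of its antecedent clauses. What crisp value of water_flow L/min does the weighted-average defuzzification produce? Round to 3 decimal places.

R1 (z=50.8): dim=0.45, ¬cool=1−0.05=0.95, damp=0.22; AND[min(a, b)] → w = 0.22
R2 (z=14.0): bright=0.74, mild=0.45; AND[min(a, b)] → w = 0.45
R3 (z=66.0): cool=0.05, ¬bright=1−0.74=0.26; AND[min(a, b)] → w = 0.05
Weighted average = (0.22·50.8 + 0.45·14.0 + 0.05·66.0) / (0.22 + 0.45 + 0.05)
  = 20.7760 / 0.7200 = 28.856

28.856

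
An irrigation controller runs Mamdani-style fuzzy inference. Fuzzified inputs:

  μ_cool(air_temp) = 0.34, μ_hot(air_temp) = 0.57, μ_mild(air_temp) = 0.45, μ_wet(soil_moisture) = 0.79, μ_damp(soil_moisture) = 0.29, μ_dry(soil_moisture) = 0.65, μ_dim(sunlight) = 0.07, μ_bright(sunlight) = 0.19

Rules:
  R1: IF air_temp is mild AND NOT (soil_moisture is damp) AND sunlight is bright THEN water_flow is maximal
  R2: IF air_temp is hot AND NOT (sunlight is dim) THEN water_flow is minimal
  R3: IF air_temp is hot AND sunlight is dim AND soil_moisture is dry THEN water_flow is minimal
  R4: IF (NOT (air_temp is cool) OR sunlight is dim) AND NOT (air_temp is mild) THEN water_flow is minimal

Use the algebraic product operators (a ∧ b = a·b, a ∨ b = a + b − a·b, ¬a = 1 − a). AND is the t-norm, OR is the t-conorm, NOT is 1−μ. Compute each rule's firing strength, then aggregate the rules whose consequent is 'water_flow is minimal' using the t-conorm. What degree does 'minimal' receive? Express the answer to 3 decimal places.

0.714

R1: mild=0.45, ¬damp=1−0.29=0.71, bright=0.19; AND[a·b] → w = 0.0607
R2: hot=0.57, ¬dim=1−0.07=0.93; AND[a·b] → w = 0.5301
R3: hot=0.57, dim=0.07, dry=0.65; AND[a·b] → w = 0.0259
R4: (¬cool=1−0.34=0.66 OR dim=0.07) = 0.6838; AND[a·b] with ¬mild=1−0.45=0.55 → w = 0.3761
Rules with consequent 'minimal': {R2, R3, R4} → strengths 0.5301, 0.0259, 0.3761
Aggregate via t-conorm [a + b − a·b]: 0.7144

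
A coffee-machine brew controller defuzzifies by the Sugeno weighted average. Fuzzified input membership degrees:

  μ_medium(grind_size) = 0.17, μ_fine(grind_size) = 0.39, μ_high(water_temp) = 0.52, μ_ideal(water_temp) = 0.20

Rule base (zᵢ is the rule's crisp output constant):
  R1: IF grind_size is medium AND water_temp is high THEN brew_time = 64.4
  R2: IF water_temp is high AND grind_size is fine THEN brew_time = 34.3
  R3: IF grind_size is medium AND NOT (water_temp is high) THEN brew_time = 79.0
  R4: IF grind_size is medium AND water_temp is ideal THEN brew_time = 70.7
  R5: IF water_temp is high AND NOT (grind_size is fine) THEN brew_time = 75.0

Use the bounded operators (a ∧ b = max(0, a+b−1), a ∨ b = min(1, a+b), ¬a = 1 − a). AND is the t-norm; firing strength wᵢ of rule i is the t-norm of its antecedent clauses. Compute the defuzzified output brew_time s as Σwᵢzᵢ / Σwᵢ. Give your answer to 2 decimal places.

75.00

R1 (z=64.4): medium=0.17, high=0.52; AND[max(0, a+b−1)] → w = 0.00
R2 (z=34.3): high=0.52, fine=0.39; AND[max(0, a+b−1)] → w = 0.00
R3 (z=79.0): medium=0.17, ¬high=1−0.52=0.48; AND[max(0, a+b−1)] → w = 0.00
R4 (z=70.7): medium=0.17, ideal=0.20; AND[max(0, a+b−1)] → w = 0.00
R5 (z=75.0): high=0.52, ¬fine=1−0.39=0.61; AND[max(0, a+b−1)] → w = 0.13
Weighted average = (0.00·64.4 + 0.00·34.3 + 0.00·79.0 + 0.00·70.7 + 0.13·75.0) / (0.00 + 0.00 + 0.00 + 0.00 + 0.13)
  = 9.7500 / 0.1300 = 75.00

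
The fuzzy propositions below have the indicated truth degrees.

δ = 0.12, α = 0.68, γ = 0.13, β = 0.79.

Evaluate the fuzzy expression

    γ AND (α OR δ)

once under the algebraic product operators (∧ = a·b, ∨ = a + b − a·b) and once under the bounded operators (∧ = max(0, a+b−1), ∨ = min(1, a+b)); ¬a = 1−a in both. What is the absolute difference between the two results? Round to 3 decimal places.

Under algebraic product:
  α OR δ = a + b − a·b on (0.6800, 0.1200) = 0.7184
  γ AND (α OR δ) = a·b on (0.1300, 0.7184) = 0.0934
  → value = 0.0934
Under bounded:
  α OR δ = min(1, a+b) on (0.68, 0.12) = 0.80
  γ AND (α OR δ) = max(0, a+b−1) on (0.13, 0.80) = 0.00
  → value = 0.0000
|0.0934 − 0.0000| = 0.093

0.093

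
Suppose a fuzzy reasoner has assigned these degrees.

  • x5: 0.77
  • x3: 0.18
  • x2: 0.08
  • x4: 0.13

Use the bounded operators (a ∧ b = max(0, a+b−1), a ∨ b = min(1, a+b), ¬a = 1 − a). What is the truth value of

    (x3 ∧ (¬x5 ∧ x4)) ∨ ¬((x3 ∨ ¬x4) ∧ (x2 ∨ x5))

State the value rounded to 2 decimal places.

0.15

¬x5 = 1 − 0.77 = 0.23
¬x5 ∧ x4 = max(0, a+b−1) on (0.23, 0.13) = 0.00
x3 ∧ (¬x5 ∧ x4) = max(0, a+b−1) on (0.18, 0.00) = 0.00
¬x4 = 1 − 0.13 = 0.87
x3 ∨ ¬x4 = min(1, a+b) on (0.18, 0.87) = 1.00
x2 ∨ x5 = min(1, a+b) on (0.08, 0.77) = 0.85
(x3 ∨ ¬x4) ∧ (x2 ∨ x5) = max(0, a+b−1) on (1.00, 0.85) = 0.85
¬((x3 ∨ ¬x4) ∧ (x2 ∨ x5)) = 1 − 0.85 = 0.15
(x3 ∧ (¬x5 ∧ x4)) ∨ ¬((x3 ∨ ¬x4) ∧ (x2 ∨ x5)) = min(1, a+b) on (0.00, 0.15) = 0.15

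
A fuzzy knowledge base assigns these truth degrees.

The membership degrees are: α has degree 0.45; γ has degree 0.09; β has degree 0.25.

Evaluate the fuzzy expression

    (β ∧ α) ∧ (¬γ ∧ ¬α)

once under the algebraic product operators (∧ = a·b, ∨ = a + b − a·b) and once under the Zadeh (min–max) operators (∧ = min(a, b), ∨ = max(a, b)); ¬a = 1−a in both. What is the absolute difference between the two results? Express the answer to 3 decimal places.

Under algebraic product:
  β ∧ α = a·b on (0.2500, 0.4500) = 0.1125
  ¬γ = 1 − 0.0900 = 0.9100
  ¬α = 1 − 0.4500 = 0.5500
  ¬γ ∧ ¬α = a·b on (0.9100, 0.5500) = 0.5005
  (β ∧ α) ∧ (¬γ ∧ ¬α) = a·b on (0.1125, 0.5005) = 0.0563
  → value = 0.0563
Under Zadeh (min–max):
  β ∧ α = min(a, b) on (0.25, 0.45) = 0.25
  ¬γ = 1 − 0.09 = 0.91
  ¬α = 1 − 0.45 = 0.55
  ¬γ ∧ ¬α = min(a, b) on (0.91, 0.55) = 0.55
  (β ∧ α) ∧ (¬γ ∧ ¬α) = min(a, b) on (0.25, 0.55) = 0.25
  → value = 0.2500
|0.0563 − 0.2500| = 0.194

0.194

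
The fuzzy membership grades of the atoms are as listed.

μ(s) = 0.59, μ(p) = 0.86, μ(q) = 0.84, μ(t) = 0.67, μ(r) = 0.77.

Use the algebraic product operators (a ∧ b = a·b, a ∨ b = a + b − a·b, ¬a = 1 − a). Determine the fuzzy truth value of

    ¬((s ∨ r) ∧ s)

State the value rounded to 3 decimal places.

0.466

s ∨ r = a + b − a·b on (0.5900, 0.7700) = 0.9057
(s ∨ r) ∧ s = a·b on (0.9057, 0.5900) = 0.5344
¬((s ∨ r) ∧ s) = 1 − 0.5344 = 0.4656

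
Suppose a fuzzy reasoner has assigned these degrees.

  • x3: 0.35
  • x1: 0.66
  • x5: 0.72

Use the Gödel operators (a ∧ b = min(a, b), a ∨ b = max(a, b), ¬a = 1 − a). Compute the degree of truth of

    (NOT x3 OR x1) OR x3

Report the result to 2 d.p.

NOT x3 = 1 − 0.35 = 0.65
NOT x3 OR x1 = max(a, b) on (0.65, 0.66) = 0.66
(NOT x3 OR x1) OR x3 = max(a, b) on (0.66, 0.35) = 0.66

0.66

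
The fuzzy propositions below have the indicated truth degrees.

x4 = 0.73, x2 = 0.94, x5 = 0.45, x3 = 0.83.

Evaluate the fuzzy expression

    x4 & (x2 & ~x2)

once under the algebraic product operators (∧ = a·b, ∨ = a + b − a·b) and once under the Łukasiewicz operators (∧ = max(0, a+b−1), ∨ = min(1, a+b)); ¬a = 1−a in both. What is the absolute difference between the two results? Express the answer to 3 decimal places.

Under algebraic product:
  ~x2 = 1 − 0.9400 = 0.0600
  x2 & ~x2 = a·b on (0.9400, 0.0600) = 0.0564
  x4 & (x2 & ~x2) = a·b on (0.7300, 0.0564) = 0.0412
  → value = 0.0412
Under Łukasiewicz:
  ~x2 = 1 − 0.94 = 0.06
  x2 & ~x2 = max(0, a+b−1) on (0.94, 0.06) = 0.00
  x4 & (x2 & ~x2) = max(0, a+b−1) on (0.73, 0.00) = 0.00
  → value = 0.0000
|0.0412 − 0.0000| = 0.041

0.041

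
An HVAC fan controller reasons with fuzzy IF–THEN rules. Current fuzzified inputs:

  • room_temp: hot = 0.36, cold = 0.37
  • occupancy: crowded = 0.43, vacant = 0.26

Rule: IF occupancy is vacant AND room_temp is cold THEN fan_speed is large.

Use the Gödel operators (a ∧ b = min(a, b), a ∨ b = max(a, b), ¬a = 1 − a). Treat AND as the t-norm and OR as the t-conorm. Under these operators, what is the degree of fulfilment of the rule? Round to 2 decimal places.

0.26

firing strength: vacant=0.26, cold=0.37; AND[min(a, b)] → w = 0.26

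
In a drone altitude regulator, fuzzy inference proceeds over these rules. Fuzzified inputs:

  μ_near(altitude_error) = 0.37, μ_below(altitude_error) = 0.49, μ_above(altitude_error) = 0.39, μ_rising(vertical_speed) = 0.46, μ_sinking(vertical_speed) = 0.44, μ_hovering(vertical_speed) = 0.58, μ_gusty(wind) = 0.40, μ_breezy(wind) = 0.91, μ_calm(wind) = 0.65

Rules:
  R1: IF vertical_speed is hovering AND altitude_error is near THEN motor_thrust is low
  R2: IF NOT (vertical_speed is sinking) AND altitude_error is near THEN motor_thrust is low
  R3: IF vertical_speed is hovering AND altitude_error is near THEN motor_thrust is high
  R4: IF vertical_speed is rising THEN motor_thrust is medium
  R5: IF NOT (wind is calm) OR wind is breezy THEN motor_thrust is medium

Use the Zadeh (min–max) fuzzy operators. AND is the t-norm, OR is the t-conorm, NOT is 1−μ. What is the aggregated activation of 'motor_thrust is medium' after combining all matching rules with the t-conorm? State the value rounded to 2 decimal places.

R1: hovering=0.58, near=0.37; AND[min(a, b)] → w = 0.37
R2: ¬sinking=1−0.44=0.56, near=0.37; AND[min(a, b)] → w = 0.37
R3: hovering=0.58, near=0.37; AND[min(a, b)] → w = 0.37
R4: rising=0.46 → w = 0.46
R5: ¬calm=1−0.65=0.35, breezy=0.91; OR[max(a, b)] → w = 0.91
Rules with consequent 'medium': {R4, R5} → strengths 0.46, 0.91
Aggregate via t-conorm [max(a, b)]: 0.91

0.91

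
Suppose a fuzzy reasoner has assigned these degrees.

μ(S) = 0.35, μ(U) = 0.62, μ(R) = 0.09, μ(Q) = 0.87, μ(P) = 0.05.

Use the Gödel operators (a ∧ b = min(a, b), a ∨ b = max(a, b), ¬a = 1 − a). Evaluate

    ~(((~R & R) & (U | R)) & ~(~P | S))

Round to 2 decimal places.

0.95

~R = 1 − 0.09 = 0.91
~R & R = min(a, b) on (0.91, 0.09) = 0.09
U | R = max(a, b) on (0.62, 0.09) = 0.62
(~R & R) & (U | R) = min(a, b) on (0.09, 0.62) = 0.09
~P = 1 − 0.05 = 0.95
~P | S = max(a, b) on (0.95, 0.35) = 0.95
~(~P | S) = 1 − 0.95 = 0.05
((~R & R) & (U | R)) & ~(~P | S) = min(a, b) on (0.09, 0.05) = 0.05
~(((~R & R) & (U | R)) & ~(~P | S)) = 1 − 0.05 = 0.95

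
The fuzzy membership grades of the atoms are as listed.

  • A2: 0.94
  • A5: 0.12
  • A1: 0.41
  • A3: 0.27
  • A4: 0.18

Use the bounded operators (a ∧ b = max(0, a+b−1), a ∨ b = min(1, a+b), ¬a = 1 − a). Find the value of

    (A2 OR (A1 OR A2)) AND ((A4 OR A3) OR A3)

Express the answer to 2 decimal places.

0.72

A1 OR A2 = min(1, a+b) on (0.41, 0.94) = 1.00
A2 OR (A1 OR A2) = min(1, a+b) on (0.94, 1.00) = 1.00
A4 OR A3 = min(1, a+b) on (0.18, 0.27) = 0.45
(A4 OR A3) OR A3 = min(1, a+b) on (0.45, 0.27) = 0.72
(A2 OR (A1 OR A2)) AND ((A4 OR A3) OR A3) = max(0, a+b−1) on (1.00, 0.72) = 0.72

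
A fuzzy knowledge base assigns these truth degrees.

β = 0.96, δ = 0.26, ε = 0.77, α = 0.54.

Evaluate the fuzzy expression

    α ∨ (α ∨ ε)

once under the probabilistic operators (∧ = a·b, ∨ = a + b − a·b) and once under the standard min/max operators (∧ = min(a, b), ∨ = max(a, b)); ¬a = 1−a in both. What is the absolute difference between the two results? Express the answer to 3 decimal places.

Under probabilistic:
  α ∨ ε = a + b − a·b on (0.5400, 0.7700) = 0.8942
  α ∨ (α ∨ ε) = a + b − a·b on (0.5400, 0.8942) = 0.9513
  → value = 0.9513
Under standard min/max:
  α ∨ ε = max(a, b) on (0.54, 0.77) = 0.77
  α ∨ (α ∨ ε) = max(a, b) on (0.54, 0.77) = 0.77
  → value = 0.7700
|0.9513 − 0.7700| = 0.181

0.181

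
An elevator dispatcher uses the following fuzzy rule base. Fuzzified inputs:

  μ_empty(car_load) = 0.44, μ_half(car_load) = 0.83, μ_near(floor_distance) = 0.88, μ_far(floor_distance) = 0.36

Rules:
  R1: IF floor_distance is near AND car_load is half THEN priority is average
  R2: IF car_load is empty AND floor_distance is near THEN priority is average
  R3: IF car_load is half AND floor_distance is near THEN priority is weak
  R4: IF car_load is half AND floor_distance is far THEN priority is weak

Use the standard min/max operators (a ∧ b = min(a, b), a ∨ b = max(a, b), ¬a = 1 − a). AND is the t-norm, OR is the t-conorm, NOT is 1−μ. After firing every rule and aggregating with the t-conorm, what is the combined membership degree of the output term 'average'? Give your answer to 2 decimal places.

R1: near=0.88, half=0.83; AND[min(a, b)] → w = 0.83
R2: empty=0.44, near=0.88; AND[min(a, b)] → w = 0.44
R3: half=0.83, near=0.88; AND[min(a, b)] → w = 0.83
R4: half=0.83, far=0.36; AND[min(a, b)] → w = 0.36
Rules with consequent 'average': {R1, R2} → strengths 0.83, 0.44
Aggregate via t-conorm [max(a, b)]: 0.83

0.83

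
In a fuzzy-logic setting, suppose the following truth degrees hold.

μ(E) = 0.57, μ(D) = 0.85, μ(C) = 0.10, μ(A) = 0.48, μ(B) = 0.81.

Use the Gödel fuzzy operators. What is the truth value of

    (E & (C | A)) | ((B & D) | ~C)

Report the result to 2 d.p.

0.90

C | A = max(a, b) on (0.10, 0.48) = 0.48
E & (C | A) = min(a, b) on (0.57, 0.48) = 0.48
B & D = min(a, b) on (0.81, 0.85) = 0.81
~C = 1 − 0.10 = 0.90
(B & D) | ~C = max(a, b) on (0.81, 0.90) = 0.90
(E & (C | A)) | ((B & D) | ~C) = max(a, b) on (0.48, 0.90) = 0.90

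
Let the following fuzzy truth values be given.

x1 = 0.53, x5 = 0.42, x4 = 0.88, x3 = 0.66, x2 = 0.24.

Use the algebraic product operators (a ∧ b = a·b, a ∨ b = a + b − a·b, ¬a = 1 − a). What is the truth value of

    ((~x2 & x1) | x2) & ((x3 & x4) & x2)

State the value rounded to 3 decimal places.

~x2 = 1 − 0.2400 = 0.7600
~x2 & x1 = a·b on (0.7600, 0.5300) = 0.4028
(~x2 & x1) | x2 = a + b − a·b on (0.4028, 0.2400) = 0.5461
x3 & x4 = a·b on (0.6600, 0.8800) = 0.5808
(x3 & x4) & x2 = a·b on (0.5808, 0.2400) = 0.1394
((~x2 & x1) | x2) & ((x3 & x4) & x2) = a·b on (0.5461, 0.1394) = 0.0761

0.076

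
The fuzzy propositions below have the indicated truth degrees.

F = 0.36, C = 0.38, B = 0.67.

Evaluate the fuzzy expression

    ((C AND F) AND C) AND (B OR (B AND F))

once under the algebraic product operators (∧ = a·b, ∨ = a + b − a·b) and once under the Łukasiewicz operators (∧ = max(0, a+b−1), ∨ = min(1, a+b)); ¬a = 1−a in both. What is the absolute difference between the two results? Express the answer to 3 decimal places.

Under algebraic product:
  C AND F = a·b on (0.3800, 0.3600) = 0.1368
  (C AND F) AND C = a·b on (0.1368, 0.3800) = 0.0520
  B AND F = a·b on (0.6700, 0.3600) = 0.2412
  B OR (B AND F) = a + b − a·b on (0.6700, 0.2412) = 0.7496
  ((C AND F) AND C) AND (B OR (B AND F)) = a·b on (0.0520, 0.7496) = 0.0390
  → value = 0.0390
Under Łukasiewicz:
  C AND F = max(0, a+b−1) on (0.38, 0.36) = 0.00
  (C AND F) AND C = max(0, a+b−1) on (0.00, 0.38) = 0.00
  B AND F = max(0, a+b−1) on (0.67, 0.36) = 0.03
  B OR (B AND F) = min(1, a+b) on (0.67, 0.03) = 0.70
  ((C AND F) AND C) AND (B OR (B AND F)) = max(0, a+b−1) on (0.00, 0.70) = 0.00
  → value = 0.0000
|0.0390 − 0.0000| = 0.039

0.039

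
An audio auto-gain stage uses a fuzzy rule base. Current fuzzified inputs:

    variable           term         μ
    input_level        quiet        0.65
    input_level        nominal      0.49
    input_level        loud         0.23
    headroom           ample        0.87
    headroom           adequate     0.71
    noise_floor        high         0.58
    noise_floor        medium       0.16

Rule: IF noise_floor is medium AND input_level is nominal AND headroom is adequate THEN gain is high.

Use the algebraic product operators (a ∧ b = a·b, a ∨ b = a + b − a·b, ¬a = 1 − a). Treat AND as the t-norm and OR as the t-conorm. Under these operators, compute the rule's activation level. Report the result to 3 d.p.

firing strength: medium=0.16, nominal=0.49, adequate=0.71; AND[a·b] → w = 0.0557

0.056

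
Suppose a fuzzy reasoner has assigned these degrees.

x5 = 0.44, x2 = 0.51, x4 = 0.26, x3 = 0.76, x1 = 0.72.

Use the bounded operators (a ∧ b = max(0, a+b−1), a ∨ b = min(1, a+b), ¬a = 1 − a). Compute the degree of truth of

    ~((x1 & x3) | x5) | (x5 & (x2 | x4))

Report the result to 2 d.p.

0.29

x1 & x3 = max(0, a+b−1) on (0.72, 0.76) = 0.48
(x1 & x3) | x5 = min(1, a+b) on (0.48, 0.44) = 0.92
~((x1 & x3) | x5) = 1 − 0.92 = 0.08
x2 | x4 = min(1, a+b) on (0.51, 0.26) = 0.77
x5 & (x2 | x4) = max(0, a+b−1) on (0.44, 0.77) = 0.21
~((x1 & x3) | x5) | (x5 & (x2 | x4)) = min(1, a+b) on (0.08, 0.21) = 0.29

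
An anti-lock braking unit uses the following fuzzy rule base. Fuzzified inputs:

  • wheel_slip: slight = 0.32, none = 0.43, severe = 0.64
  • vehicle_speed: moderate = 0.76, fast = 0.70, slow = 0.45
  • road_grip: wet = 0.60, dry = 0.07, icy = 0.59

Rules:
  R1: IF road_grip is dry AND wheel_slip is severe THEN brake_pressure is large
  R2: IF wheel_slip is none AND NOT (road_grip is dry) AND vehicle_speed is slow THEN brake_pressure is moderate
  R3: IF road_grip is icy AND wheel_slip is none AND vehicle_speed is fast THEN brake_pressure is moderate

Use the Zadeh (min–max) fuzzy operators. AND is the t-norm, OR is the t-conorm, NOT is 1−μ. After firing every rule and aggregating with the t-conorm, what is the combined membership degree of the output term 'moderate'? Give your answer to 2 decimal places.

0.43

R1: dry=0.07, severe=0.64; AND[min(a, b)] → w = 0.07
R2: none=0.43, ¬dry=1−0.07=0.93, slow=0.45; AND[min(a, b)] → w = 0.43
R3: icy=0.59, none=0.43, fast=0.70; AND[min(a, b)] → w = 0.43
Rules with consequent 'moderate': {R2, R3} → strengths 0.43, 0.43
Aggregate via t-conorm [max(a, b)]: 0.43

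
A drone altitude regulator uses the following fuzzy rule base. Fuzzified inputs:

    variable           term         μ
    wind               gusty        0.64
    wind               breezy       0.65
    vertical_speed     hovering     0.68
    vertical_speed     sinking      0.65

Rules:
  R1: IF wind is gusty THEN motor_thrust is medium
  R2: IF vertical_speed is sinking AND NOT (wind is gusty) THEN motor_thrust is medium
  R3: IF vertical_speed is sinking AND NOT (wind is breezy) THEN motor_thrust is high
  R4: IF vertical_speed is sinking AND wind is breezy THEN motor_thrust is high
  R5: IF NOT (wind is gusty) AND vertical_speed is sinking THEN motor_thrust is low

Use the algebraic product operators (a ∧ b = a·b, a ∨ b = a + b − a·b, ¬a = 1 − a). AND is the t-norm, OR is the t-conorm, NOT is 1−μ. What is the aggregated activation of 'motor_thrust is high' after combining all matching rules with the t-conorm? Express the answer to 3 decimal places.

R1: gusty=0.64 → w = 0.6400
R2: sinking=0.65, ¬gusty=1−0.64=0.36; AND[a·b] → w = 0.2340
R3: sinking=0.65, ¬breezy=1−0.65=0.35; AND[a·b] → w = 0.2275
R4: sinking=0.65, breezy=0.65; AND[a·b] → w = 0.4225
R5: ¬gusty=1−0.64=0.36, sinking=0.65; AND[a·b] → w = 0.2340
Rules with consequent 'high': {R3, R4} → strengths 0.2275, 0.4225
Aggregate via t-conorm [a + b − a·b]: 0.5539

0.554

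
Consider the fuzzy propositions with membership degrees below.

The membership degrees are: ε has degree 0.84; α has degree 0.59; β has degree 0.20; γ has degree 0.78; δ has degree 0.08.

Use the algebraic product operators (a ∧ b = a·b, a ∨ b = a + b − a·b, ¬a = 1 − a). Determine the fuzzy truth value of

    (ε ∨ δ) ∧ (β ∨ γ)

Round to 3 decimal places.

0.703

ε ∨ δ = a + b − a·b on (0.8400, 0.0800) = 0.8528
β ∨ γ = a + b − a·b on (0.2000, 0.7800) = 0.8240
(ε ∨ δ) ∧ (β ∨ γ) = a·b on (0.8528, 0.8240) = 0.7027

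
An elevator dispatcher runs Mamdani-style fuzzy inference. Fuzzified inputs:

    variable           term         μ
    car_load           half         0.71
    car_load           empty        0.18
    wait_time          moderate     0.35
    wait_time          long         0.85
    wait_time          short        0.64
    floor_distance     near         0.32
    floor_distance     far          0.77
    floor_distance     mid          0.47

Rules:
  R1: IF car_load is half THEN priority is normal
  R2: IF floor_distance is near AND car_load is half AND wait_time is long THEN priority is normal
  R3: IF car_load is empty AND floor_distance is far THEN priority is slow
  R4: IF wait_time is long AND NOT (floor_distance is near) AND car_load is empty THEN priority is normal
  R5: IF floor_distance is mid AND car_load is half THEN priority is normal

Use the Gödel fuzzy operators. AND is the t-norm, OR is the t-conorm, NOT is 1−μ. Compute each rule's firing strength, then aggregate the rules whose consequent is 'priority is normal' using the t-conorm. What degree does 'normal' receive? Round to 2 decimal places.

R1: half=0.71 → w = 0.71
R2: near=0.32, half=0.71, long=0.85; AND[min(a, b)] → w = 0.32
R3: empty=0.18, far=0.77; AND[min(a, b)] → w = 0.18
R4: long=0.85, ¬near=1−0.32=0.68, empty=0.18; AND[min(a, b)] → w = 0.18
R5: mid=0.47, half=0.71; AND[min(a, b)] → w = 0.47
Rules with consequent 'normal': {R1, R2, R4, R5} → strengths 0.71, 0.32, 0.18, 0.47
Aggregate via t-conorm [max(a, b)]: 0.71

0.71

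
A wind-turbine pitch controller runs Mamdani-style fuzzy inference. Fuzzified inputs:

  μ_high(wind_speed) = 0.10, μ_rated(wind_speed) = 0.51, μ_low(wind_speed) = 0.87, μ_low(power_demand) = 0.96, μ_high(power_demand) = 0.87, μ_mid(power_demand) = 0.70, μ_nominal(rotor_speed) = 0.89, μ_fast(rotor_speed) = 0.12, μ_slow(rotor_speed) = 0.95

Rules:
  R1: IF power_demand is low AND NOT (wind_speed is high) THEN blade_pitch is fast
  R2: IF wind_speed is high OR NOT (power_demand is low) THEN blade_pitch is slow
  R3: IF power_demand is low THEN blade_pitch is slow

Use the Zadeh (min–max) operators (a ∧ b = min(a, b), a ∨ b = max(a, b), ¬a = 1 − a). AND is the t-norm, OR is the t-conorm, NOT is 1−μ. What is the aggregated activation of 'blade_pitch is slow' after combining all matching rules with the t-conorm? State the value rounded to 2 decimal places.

R1: low=0.96, ¬high=1−0.10=0.90; AND[min(a, b)] → w = 0.90
R2: high=0.10, ¬low=1−0.96=0.04; OR[max(a, b)] → w = 0.10
R3: low=0.96 → w = 0.96
Rules with consequent 'slow': {R2, R3} → strengths 0.10, 0.96
Aggregate via t-conorm [max(a, b)]: 0.96

0.96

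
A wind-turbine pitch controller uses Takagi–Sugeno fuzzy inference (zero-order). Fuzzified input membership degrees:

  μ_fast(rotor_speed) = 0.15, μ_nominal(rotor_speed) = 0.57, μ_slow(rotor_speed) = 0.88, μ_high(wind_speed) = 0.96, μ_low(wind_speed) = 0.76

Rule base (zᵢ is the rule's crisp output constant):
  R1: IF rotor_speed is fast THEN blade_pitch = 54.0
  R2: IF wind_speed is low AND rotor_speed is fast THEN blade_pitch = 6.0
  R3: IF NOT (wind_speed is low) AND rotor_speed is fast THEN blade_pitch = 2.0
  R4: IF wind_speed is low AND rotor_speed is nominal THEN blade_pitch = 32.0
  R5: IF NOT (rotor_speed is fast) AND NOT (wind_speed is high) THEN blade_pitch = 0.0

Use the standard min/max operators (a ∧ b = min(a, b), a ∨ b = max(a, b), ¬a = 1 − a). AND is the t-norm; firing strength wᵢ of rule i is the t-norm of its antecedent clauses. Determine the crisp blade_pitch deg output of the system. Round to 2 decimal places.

R1 (z=54.0): fast=0.15 → w = 0.15
R2 (z=6.0): low=0.76, fast=0.15; AND[min(a, b)] → w = 0.15
R3 (z=2.0): ¬low=1−0.76=0.24, fast=0.15; AND[min(a, b)] → w = 0.15
R4 (z=32.0): low=0.76, nominal=0.57; AND[min(a, b)] → w = 0.57
R5 (z=0.0): ¬fast=1−0.15=0.85, ¬high=1−0.96=0.04; AND[min(a, b)] → w = 0.04
Weighted average = (0.15·54.0 + 0.15·6.0 + 0.15·2.0 + 0.57·32.0 + 0.04·0.0) / (0.15 + 0.15 + 0.15 + 0.57 + 0.04)
  = 27.5400 / 1.0600 = 25.98

25.98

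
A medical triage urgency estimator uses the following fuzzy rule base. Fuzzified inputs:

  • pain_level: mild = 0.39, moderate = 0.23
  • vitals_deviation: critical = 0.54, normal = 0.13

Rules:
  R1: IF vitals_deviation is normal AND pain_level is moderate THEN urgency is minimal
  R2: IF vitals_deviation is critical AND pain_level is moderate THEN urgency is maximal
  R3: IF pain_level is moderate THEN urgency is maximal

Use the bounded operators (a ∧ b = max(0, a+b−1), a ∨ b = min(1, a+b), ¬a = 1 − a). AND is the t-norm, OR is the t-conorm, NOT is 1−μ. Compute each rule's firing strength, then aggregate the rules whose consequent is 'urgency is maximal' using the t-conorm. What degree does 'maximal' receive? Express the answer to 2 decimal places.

0.23

R1: normal=0.13, moderate=0.23; AND[max(0, a+b−1)] → w = 0.00
R2: critical=0.54, moderate=0.23; AND[max(0, a+b−1)] → w = 0.00
R3: moderate=0.23 → w = 0.23
Rules with consequent 'maximal': {R2, R3} → strengths 0.00, 0.23
Aggregate via t-conorm [min(1, a+b)]: 0.23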